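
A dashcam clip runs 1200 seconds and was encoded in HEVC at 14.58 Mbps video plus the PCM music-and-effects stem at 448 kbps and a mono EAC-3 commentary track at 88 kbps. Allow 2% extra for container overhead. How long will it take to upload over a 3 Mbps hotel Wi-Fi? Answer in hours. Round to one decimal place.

Audio total: 448 + 88 = 536 kbps = 0.536 Mbps.
Total bitrate: 15.116 Mbps.
File: 15.116 Mbps × 1200 s = 18139.2 Mb.
With 2% container overhead: ×1.02. → 18502.0 Mb.
At 3 Mbps: 18502.0 / 3 = 6167.3 s ≈ 1.71 hours.

1.7 hours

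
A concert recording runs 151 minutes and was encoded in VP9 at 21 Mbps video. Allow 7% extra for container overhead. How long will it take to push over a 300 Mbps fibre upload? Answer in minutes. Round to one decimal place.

151 min = 9060 s
File: 21.000 Mbps × 9060 s = 190260.0 Mb.
With 7% container overhead: ×1.07. → 203578.2 Mb.
At 300 Mbps: 203578.2 / 300 = 678.6 s ≈ 11.3 minutes.

11.3 minutes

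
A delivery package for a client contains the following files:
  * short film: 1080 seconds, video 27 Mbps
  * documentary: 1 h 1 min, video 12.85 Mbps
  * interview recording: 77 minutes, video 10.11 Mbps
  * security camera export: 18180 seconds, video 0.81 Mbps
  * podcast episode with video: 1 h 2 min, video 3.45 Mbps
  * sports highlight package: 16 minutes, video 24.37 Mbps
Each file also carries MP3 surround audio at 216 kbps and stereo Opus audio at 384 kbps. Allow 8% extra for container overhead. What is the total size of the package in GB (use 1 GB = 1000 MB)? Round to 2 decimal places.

Audio total: 216 + 384 = 600 kbps = 0.600 Mbps.
short film: 27.600 Mbps × 1080 s × 1.08 = 32192.6 Mb
documentary: 13.450 Mbps × 3660 s × 1.08 = 53165.2 Mb
interview recording: 10.710 Mbps × 4620 s × 1.08 = 53438.6 Mb
security camera export: 1.410 Mbps × 18180 s × 1.08 = 27684.5 Mb
podcast episode with video: 4.050 Mbps × 3720 s × 1.08 = 16271.3 Mb
sports highlight package: 24.970 Mbps × 960 s × 1.08 = 25888.9 Mb
Total: 208641.1 Mb = 26080.1 MB.
= 26.08 GB.

26.08 GB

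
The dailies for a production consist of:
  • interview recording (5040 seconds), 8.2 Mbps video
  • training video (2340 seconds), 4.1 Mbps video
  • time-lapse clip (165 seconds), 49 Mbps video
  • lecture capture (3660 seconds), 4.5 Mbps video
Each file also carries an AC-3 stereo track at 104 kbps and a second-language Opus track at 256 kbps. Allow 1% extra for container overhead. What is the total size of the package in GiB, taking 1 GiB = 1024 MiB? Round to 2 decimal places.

Audio total: 104 + 256 = 360 kbps = 0.360 Mbps.
interview recording: 8.560 Mbps × 5040 s × 1.01 = 43573.8 Mb
training video: 4.460 Mbps × 2340 s × 1.01 = 10540.8 Mb
time-lapse clip: 49.360 Mbps × 165 s × 1.01 = 8225.8 Mb
lecture capture: 4.860 Mbps × 3660 s × 1.01 = 17965.5 Mb
Total: 80305.9 Mb = 10038.2 MB.
= 9.349 GiB.

9.35 GiB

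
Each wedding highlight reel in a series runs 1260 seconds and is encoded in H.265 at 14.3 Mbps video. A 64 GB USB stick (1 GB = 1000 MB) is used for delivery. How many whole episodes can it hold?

Per item: 14.300 Mbps × 1260 s = 18,018 Mb = 2,252 MB.
Capacity: 64 GB = 512,000 Mb; 28.42 items → 28 complete.

28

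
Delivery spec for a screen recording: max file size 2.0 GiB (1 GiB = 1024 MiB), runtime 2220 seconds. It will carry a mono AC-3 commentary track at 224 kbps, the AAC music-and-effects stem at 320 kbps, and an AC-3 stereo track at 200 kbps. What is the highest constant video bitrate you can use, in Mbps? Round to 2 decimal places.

6.99 Mbps

Budget: 2.0 GiB = 17179.9 Mb.
Total bitrate budget: 17179.9 Mb / 2220 s = 7.739 Mbps.
Audio total: 224 + 320 + 200 = 744 kbps = 0.744 Mbps.
Video: 7.739 − 0.744 = 6.995 Mbps.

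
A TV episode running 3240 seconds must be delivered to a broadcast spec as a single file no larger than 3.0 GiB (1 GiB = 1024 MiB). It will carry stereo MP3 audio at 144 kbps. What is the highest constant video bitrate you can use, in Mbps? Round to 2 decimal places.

7.81 Mbps

Budget: 3.0 GiB = 25769.8 Mb.
Total bitrate budget: 25769.8 Mb / 3240 s = 7.954 Mbps.
Audio: 144 kbps = 0.144 Mbps.
Video: 7.954 − 0.144 = 7.810 Mbps.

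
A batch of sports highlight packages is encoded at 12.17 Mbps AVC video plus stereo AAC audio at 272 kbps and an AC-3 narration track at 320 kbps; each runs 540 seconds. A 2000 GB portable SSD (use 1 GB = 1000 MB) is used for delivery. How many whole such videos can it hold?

Audio total: 272 + 320 = 592 kbps = 0.592 Mbps.
Total bitrate: 12.762 Mbps.
Per item: 12.762 Mbps × 540 s = 6,891 Mb = 861.4 MB.
Capacity: 2000 GB = 16,000,000 Mb; 2321.71 items → 2321 complete.

2321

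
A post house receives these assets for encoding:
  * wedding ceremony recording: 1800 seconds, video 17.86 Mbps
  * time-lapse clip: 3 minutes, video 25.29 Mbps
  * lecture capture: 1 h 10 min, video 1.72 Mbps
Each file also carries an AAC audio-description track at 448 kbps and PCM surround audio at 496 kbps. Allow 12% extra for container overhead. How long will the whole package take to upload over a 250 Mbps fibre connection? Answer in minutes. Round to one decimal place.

3.7 minutes

Audio total: 448 + 496 = 944 kbps = 0.944 Mbps.
wedding ceremony recording: 18.804 Mbps × 1800 s × 1.12 = 37908.9 Mb
time-lapse clip: 26.234 Mbps × 180 s × 1.12 = 5288.8 Mb
lecture capture: 2.664 Mbps × 4200 s × 1.12 = 12531.5 Mb
Total: 55729.1 Mb = 6966.1 MB.
At 250 Mbps: 55729.1 / 250 = 223 s ≈ 3.72 minutes.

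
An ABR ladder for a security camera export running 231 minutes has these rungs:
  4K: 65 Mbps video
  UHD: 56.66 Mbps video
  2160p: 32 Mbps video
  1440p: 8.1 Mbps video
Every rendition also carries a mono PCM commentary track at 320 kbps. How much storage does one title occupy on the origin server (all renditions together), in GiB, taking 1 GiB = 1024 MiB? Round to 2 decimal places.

263.07 GiB

231 min = 13860 s
Audio: 320 kbps = 0.320 Mbps.
Sum of rendition bitrates: (65+0.320) + (56.66+0.320) + (32+0.320) + (8.1+0.320) = 163.040 Mbps.
× 13860 s = 2,259,734 Mb = 282,467 MB = 263.1 GiB.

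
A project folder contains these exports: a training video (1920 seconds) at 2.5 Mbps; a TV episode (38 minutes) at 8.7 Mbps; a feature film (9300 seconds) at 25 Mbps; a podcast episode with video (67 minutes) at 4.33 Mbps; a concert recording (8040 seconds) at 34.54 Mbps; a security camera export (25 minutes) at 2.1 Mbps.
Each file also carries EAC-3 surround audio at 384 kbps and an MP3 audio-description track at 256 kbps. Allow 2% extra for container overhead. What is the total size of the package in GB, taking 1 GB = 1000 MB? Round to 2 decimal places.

Audio total: 384 + 256 = 640 kbps = 0.640 Mbps.
training video: 3.140 Mbps × 1920 s × 1.02 = 6149.4 Mb
TV episode: 9.340 Mbps × 2280 s × 1.02 = 21721.1 Mb
feature film: 25.640 Mbps × 9300 s × 1.02 = 243221.0 Mb
podcast episode with video: 4.970 Mbps × 4020 s × 1.02 = 20379.0 Mb
concert recording: 35.180 Mbps × 8040 s × 1.02 = 288504.1 Mb
security camera export: 2.740 Mbps × 1500 s × 1.02 = 4192.2 Mb
Total: 584166.9 Mb = 73020.9 MB.
= 73.02 GB.

73.02 GB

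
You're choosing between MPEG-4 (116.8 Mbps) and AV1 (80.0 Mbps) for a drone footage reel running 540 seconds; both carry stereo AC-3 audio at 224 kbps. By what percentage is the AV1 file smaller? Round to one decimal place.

31.4%

Audio: 224 kbps = 0.224 Mbps.
MPEG-4: 117.024 Mbps × 540 s = 63193.0 Mb = 7.899 GB.
AV1: 80.224 Mbps × 540 s = 43321.0 Mb = 5.415 GB.
Reduction: (1 − 5.415/7.899) × 100 = 31.45%.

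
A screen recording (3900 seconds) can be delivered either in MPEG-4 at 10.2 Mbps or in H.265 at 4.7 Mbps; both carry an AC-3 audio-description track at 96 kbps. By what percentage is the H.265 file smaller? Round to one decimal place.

Audio: 96 kbps = 0.096 Mbps.
MPEG-4: 10.296 Mbps × 3900 s = 40154.4 Mb = 5.019 GB.
H.265: 4.796 Mbps × 3900 s = 18704.4 Mb = 2.338 GB.
Reduction: (1 − 2.338/5.019) × 100 = 53.42%.

53.4%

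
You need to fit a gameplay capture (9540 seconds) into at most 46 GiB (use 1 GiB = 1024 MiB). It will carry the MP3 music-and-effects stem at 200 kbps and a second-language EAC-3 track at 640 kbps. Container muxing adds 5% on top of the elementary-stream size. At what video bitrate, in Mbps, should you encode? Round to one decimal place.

38.6 Mbps

Budget: 46 GiB = 395137.0 Mb.
Stream payload after overhead: 395137.0 / 1.05 = 376320.9 Mb.
Total bitrate budget: 376320.9 Mb / 9540 s = 39.447 Mbps.
Audio total: 200 + 640 = 840 kbps = 0.840 Mbps.
Video: 39.447 − 0.840 = 38.607 Mbps.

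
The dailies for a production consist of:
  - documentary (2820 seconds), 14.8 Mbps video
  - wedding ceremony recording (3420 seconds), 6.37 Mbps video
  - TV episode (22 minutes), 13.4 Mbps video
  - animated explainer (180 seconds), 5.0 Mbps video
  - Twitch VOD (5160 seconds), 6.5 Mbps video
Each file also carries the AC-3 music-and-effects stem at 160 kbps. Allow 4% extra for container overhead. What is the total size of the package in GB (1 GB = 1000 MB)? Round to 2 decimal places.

15.30 GB

Audio: 160 kbps = 0.160 Mbps.
documentary: 14.960 Mbps × 2820 s × 1.04 = 43874.7 Mb
wedding ceremony recording: 6.530 Mbps × 3420 s × 1.04 = 23225.9 Mb
TV episode: 13.560 Mbps × 1320 s × 1.04 = 18615.2 Mb
animated explainer: 5.160 Mbps × 180 s × 1.04 = 966.0 Mb
Twitch VOD: 6.660 Mbps × 5160 s × 1.04 = 35740.2 Mb
Total: 122421.9 Mb = 15302.7 MB.
= 15.30 GB.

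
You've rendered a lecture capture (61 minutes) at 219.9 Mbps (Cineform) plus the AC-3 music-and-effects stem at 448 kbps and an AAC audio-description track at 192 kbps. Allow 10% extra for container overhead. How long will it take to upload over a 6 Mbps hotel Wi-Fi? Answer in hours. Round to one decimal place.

41.1 hours

61 min = 3660 s
Audio total: 448 + 192 = 640 kbps = 0.640 Mbps.
Total bitrate: 220.540 Mbps.
File: 220.540 Mbps × 3660 s = 807176.4 Mb.
With 10% container overhead: ×1.10. → 887894.0 Mb.
At 6 Mbps: 887894.0 / 6 = 147982.3 s ≈ 41.1 hours.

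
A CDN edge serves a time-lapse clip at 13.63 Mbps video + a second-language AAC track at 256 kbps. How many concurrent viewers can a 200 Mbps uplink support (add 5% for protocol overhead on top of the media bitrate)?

13

Audio: 256 kbps = 0.256 Mbps.
Per-viewer media rate: 13.886 Mbps.
On the wire with 5% overhead: 14.580 Mbps.
200 Mbps = 200.0 Mbps; 200.0 / 14.580 = 13.72 → 13 viewers.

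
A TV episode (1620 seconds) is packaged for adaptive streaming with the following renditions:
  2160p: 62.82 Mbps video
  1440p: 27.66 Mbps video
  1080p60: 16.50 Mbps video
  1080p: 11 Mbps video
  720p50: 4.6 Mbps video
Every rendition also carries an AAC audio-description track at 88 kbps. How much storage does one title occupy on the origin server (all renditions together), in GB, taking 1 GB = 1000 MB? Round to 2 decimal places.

24.91 GB

Audio: 88 kbps = 0.088 Mbps.
Sum of rendition bitrates: (62.82+0.088) + (27.66+0.088) + (16.50+0.088) + (11+0.088) + (4.6+0.088) = 123.020 Mbps.
× 1620 s = 199,292 Mb = 24,912 MB = 24.91 GB.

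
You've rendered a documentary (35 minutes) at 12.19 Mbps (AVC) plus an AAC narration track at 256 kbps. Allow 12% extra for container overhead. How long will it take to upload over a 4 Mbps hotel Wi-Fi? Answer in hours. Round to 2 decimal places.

2.03 hours

35 min = 2100 s
Audio: 256 kbps = 0.256 Mbps.
Total bitrate: 12.446 Mbps.
File: 12.446 Mbps × 2100 s = 26136.6 Mb.
With 12% container overhead: ×1.12. → 29273.0 Mb.
At 4 Mbps: 29273.0 / 4 = 7318.2 s ≈ 2.03 hours.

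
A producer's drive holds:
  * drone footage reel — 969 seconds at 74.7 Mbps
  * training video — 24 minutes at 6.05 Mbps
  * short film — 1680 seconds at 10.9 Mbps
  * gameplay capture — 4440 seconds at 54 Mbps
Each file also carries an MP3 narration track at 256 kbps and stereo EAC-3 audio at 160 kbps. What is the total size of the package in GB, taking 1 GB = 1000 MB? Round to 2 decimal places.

42.84 GB

Audio total: 256 + 160 = 416 kbps = 0.416 Mbps.
drone footage reel: 75.116 Mbps × 969 s = 72787.4 Mb
training video: 6.466 Mbps × 1440 s = 9311.0 Mb
short film: 11.316 Mbps × 1680 s = 19010.9 Mb
gameplay capture: 54.416 Mbps × 4440 s = 241607.0 Mb
Total: 342716.4 Mb = 42839.5 MB.
= 42.84 GB.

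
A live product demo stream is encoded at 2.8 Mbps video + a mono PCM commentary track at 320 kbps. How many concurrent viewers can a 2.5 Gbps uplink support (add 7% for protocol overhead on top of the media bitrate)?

Audio: 320 kbps = 0.320 Mbps.
Per-viewer media rate: 3.120 Mbps.
On the wire with 7% overhead: 3.338 Mbps.
2.5 Gbps = 2,500 Mbps; 2,500 / 3.338 = 748.86 → 748 viewers.

748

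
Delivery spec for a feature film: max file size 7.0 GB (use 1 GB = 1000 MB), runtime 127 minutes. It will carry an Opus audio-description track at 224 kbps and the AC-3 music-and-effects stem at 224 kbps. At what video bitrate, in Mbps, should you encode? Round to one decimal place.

6.9 Mbps

Budget: 7.0 GB = 56000.0 Mb.
127 min = 7620 s
Total bitrate budget: 56000.0 Mb / 7620 s = 7.349 Mbps.
Audio total: 224 + 224 = 448 kbps = 0.448 Mbps.
Video: 7.349 − 0.448 = 6.901 Mbps.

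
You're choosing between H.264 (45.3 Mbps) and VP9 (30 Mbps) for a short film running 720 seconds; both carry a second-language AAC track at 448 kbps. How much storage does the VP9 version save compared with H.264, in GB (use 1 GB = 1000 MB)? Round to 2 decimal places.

1.38 GB

Audio: 448 kbps = 0.448 Mbps.
H.264: 45.748 Mbps × 720 s = 32938.6 Mb = 4.117 GB.
VP9: 30.448 Mbps × 720 s = 21922.6 Mb = 2.740 GB.
Saving: 4.117 − 2.740 = 1.377 GB.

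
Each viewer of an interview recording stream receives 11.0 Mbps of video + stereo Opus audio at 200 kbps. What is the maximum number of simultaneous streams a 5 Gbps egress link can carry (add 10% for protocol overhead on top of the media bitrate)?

Audio: 200 kbps = 0.200 Mbps.
Per-viewer media rate: 11.200 Mbps.
On the wire with 10% overhead: 12.320 Mbps.
5 Gbps = 5,000 Mbps; 5,000 / 12.320 = 405.84 → 405 viewers.

405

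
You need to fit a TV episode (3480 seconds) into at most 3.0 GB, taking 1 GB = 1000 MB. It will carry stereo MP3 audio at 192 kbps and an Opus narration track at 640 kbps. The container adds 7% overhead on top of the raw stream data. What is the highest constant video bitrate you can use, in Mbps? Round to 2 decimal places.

5.61 Mbps

Budget: 3.0 GB = 24000.0 Mb.
Stream payload after overhead: 24000.0 / 1.07 = 22429.9 Mb.
Total bitrate budget: 22429.9 Mb / 3480 s = 6.445 Mbps.
Audio total: 192 + 640 = 832 kbps = 0.832 Mbps.
Video: 6.445 − 0.832 = 5.613 Mbps.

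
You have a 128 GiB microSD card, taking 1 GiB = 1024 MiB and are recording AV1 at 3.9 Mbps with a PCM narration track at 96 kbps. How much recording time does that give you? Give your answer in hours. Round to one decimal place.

Audio: 96 kbps = 0.096 Mbps.
Total bitrate: 3.9 + 0.096 = 3.996 Mbps.
Capacity: 128 GiB = 1,099,512 Mb.
Recording time: 1,099,512 / 3.996 = 275,153 s ≈ 76.4 hours.

76.4 hours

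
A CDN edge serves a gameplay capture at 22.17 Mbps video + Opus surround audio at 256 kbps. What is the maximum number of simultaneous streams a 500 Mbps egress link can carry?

22

Audio: 256 kbps = 0.256 Mbps.
Per-viewer media rate: 22.426 Mbps.
500 Mbps = 500.0 Mbps; 500.0 / 22.426 = 22.30 → 22 viewers.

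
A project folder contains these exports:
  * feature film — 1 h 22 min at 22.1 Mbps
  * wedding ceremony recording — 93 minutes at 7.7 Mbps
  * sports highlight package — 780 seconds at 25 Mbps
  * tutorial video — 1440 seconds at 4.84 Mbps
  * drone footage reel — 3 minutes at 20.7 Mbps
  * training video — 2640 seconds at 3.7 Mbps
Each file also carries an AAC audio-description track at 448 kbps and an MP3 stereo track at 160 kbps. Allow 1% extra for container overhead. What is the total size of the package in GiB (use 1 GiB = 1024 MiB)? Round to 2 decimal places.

Audio total: 448 + 160 = 608 kbps = 0.608 Mbps.
feature film: 22.708 Mbps × 4920 s × 1.01 = 112840.6 Mb
wedding ceremony recording: 8.308 Mbps × 5580 s × 1.01 = 46822.2 Mb
sports highlight package: 25.608 Mbps × 780 s × 1.01 = 20174.0 Mb
tutorial video: 5.448 Mbps × 1440 s × 1.01 = 7923.6 Mb
drone footage reel: 21.308 Mbps × 180 s × 1.01 = 3873.8 Mb
training video: 4.308 Mbps × 2640 s × 1.01 = 11486.9 Mb
Total: 203121.0 Mb = 25390.1 MB.
= 23.65 GiB.

23.65 GiB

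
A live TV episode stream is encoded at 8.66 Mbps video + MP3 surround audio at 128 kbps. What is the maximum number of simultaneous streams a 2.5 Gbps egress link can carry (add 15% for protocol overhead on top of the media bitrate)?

247

Audio: 128 kbps = 0.128 Mbps.
Per-viewer media rate: 8.788 Mbps.
On the wire with 15% overhead: 10.106 Mbps.
2.5 Gbps = 2,500 Mbps; 2,500 / 10.106 = 247.37 → 247 viewers.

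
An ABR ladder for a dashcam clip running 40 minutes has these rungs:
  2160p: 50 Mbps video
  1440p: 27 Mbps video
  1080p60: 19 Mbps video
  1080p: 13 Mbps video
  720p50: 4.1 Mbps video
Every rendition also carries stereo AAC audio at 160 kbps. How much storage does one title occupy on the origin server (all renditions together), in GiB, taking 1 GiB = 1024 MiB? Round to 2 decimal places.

40 min = 2400 s
Audio: 160 kbps = 0.160 Mbps.
Sum of rendition bitrates: (50+0.160) + (27+0.160) + (19+0.160) + (13+0.160) + (4.1+0.160) = 113.900 Mbps.
× 2400 s = 273,360 Mb = 34,170 MB = 31.82 GiB.

31.82 GiB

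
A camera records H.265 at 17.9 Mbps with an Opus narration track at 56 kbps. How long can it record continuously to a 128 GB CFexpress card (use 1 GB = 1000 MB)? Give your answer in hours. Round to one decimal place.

15.8 hours

Audio: 56 kbps = 0.056 Mbps.
Total bitrate: 17.9 + 0.056 = 17.956 Mbps.
Capacity: 128 GB = 1,024,000 Mb.
Recording time: 1,024,000 / 17.956 = 57,028 s ≈ 15.8 hours.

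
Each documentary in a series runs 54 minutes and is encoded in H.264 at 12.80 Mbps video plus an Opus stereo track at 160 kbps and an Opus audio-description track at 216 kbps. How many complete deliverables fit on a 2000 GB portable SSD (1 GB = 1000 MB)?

54 min = 3240 s
Audio total: 160 + 216 = 376 kbps = 0.376 Mbps.
Total bitrate: 13.176 Mbps.
Per item: 13.176 Mbps × 3240 s = 42,690 Mb = 5,336 MB.
Capacity: 2000 GB = 16,000,000 Mb; 374.79 items → 374 complete.

374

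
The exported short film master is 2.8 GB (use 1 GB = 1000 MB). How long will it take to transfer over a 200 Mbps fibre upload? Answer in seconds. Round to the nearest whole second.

112 seconds

File: 2.8 GB = 22400.0 Mb.
At 200 Mbps: 22400.0 / 200 = 112.0 s ≈ 112 seconds.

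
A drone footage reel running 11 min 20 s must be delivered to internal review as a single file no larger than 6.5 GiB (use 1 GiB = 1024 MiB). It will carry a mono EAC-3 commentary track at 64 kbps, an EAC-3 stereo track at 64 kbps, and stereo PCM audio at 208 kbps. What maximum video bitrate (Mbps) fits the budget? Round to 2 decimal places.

Budget: 6.5 GiB = 55834.6 Mb.
11 min 20 s = 680 s
Total bitrate budget: 55834.6 Mb / 680 s = 82.110 Mbps.
Audio total: 64 + 64 + 208 = 336 kbps = 0.336 Mbps.
Video: 82.110 − 0.336 = 81.774 Mbps.

81.77 Mbps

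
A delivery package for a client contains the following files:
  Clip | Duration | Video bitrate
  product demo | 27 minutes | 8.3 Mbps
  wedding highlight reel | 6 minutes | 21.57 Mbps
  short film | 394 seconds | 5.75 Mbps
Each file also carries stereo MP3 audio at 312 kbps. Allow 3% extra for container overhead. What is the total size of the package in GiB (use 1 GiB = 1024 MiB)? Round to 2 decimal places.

2.90 GiB

Audio: 312 kbps = 0.312 Mbps.
product demo: 8.612 Mbps × 1620 s × 1.03 = 14370.0 Mb
wedding highlight reel: 21.882 Mbps × 360 s × 1.03 = 8113.8 Mb
short film: 6.062 Mbps × 394 s × 1.03 = 2460.1 Mb
Total: 24943.9 Mb = 3118.0 MB.
= 2.904 GiB.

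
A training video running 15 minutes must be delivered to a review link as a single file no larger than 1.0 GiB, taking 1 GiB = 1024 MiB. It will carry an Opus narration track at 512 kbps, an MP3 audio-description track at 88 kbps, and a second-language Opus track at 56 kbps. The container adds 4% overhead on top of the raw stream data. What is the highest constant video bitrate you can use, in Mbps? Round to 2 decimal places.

Budget: 1.0 GiB = 8589.9 Mb.
Stream payload after overhead: 8589.9 / 1.04 = 8259.6 Mb.
15 min = 900 s
Total bitrate budget: 8259.6 Mb / 900 s = 9.177 Mbps.
Audio total: 512 + 88 + 56 = 656 kbps = 0.656 Mbps.
Video: 9.177 − 0.656 = 8.521 Mbps.

8.52 Mbps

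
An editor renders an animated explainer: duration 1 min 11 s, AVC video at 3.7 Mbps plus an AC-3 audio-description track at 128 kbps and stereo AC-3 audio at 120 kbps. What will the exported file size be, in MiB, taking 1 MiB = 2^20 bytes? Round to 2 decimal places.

1 min 11 s = 71 s
Audio total: 128 + 120 = 248 kbps = 0.248 Mbps.
Total bitrate: 3.7 + 0.248 = 3.948 Mbps.
Stream data: 3.948 Mbps × 71 s = 280.3 Mb.
280.3 Mb = 35,038,500 bytes ÷ 1,048,576 = 33.42 MiB.

33.42 MiB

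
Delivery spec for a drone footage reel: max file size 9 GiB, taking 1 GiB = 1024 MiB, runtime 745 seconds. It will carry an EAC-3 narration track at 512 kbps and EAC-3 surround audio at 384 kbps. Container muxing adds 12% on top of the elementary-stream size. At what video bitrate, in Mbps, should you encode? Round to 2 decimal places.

91.76 Mbps

Budget: 9 GiB = 77309.4 Mb.
Stream payload after overhead: 77309.4 / 1.12 = 69026.3 Mb.
Total bitrate budget: 69026.3 Mb / 745 s = 92.653 Mbps.
Audio total: 512 + 384 = 896 kbps = 0.896 Mbps.
Video: 92.653 − 0.896 = 91.757 Mbps.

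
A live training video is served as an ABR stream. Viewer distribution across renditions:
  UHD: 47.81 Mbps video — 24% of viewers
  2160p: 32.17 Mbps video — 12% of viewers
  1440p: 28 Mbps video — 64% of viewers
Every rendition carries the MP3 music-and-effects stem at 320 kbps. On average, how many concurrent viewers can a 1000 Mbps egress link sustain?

Audio: 320 kbps = 0.320 Mbps.
Average per-viewer bitrate: 0.24×48.130 + 0.12×32.490 + 0.64×28.320 = 33.575 Mbps.
1000 Mbps = 1,000 Mbps; 1,000 / 33.575 = 29.78 → 29.

29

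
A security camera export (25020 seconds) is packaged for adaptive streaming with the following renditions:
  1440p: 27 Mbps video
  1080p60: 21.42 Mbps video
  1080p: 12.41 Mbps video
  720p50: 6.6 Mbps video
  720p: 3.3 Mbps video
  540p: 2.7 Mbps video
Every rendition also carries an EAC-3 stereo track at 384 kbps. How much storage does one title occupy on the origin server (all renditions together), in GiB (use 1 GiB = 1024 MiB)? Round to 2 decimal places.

220.59 GiB

Audio: 384 kbps = 0.384 Mbps.
Sum of rendition bitrates: (27+0.384) + (21.42+0.384) + (12.41+0.384) + (6.6+0.384) + (3.3+0.384) + (2.7+0.384) = 75.734 Mbps.
× 25020 s = 1,894,865 Mb = 236,858 MB = 220.6 GiB.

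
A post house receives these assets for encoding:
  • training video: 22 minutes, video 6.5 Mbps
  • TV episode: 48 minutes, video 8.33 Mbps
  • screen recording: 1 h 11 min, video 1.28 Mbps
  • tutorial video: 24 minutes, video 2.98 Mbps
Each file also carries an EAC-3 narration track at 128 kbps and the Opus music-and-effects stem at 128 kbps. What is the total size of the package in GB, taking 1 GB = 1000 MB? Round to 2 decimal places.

Audio total: 128 + 128 = 256 kbps = 0.256 Mbps.
training video: 6.756 Mbps × 1320 s = 8917.9 Mb
TV episode: 8.586 Mbps × 2880 s = 24727.7 Mb
screen recording: 1.536 Mbps × 4260 s = 6543.4 Mb
tutorial video: 3.236 Mbps × 1440 s = 4659.8 Mb
Total: 44848.8 Mb = 5606.1 MB.
= 5.606 GB.

5.61 GB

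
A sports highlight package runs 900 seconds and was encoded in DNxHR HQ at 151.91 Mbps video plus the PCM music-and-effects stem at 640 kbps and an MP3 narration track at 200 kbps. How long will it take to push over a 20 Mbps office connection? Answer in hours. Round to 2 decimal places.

Audio total: 640 + 200 = 840 kbps = 0.840 Mbps.
Total bitrate: 152.750 Mbps.
File: 152.750 Mbps × 900 s = 137475.0 Mb.
At 20 Mbps: 137475.0 / 20 = 6873.8 s ≈ 1.91 hours.

1.91 hours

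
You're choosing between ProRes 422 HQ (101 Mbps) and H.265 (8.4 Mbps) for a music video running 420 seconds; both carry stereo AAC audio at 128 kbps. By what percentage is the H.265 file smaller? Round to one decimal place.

91.6%

Audio: 128 kbps = 0.128 Mbps.
ProRes 422 HQ: 101.128 Mbps × 420 s = 42473.8 Mb = 5.309 GB.
H.265: 8.528 Mbps × 420 s = 3581.8 Mb = 0.448 GB.
Reduction: (1 − 0.448/5.309) × 100 = 91.57%.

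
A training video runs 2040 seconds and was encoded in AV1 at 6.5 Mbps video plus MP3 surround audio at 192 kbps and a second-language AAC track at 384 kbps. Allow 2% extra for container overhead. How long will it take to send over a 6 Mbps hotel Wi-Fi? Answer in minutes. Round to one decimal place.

Audio total: 192 + 384 = 576 kbps = 0.576 Mbps.
Total bitrate: 7.076 Mbps.
File: 7.076 Mbps × 2040 s = 14435.0 Mb.
With 2% container overhead: ×1.02. → 14723.7 Mb.
At 6 Mbps: 14723.7 / 6 = 2454.0 s ≈ 40.9 minutes.

40.9 minutes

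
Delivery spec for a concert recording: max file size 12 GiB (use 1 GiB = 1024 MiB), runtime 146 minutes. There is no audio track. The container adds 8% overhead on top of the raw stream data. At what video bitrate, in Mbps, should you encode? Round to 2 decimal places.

10.90 Mbps

Budget: 12 GiB = 103079.2 Mb.
Stream payload after overhead: 103079.2 / 1.08 = 95443.7 Mb.
146 min = 8760 s
Total bitrate budget: 95443.7 Mb / 8760 s = 10.895 Mbps.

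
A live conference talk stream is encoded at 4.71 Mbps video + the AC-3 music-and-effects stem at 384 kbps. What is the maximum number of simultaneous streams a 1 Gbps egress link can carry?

196

Audio: 384 kbps = 0.384 Mbps.
Per-viewer media rate: 5.094 Mbps.
1 Gbps = 1,000 Mbps; 1,000 / 5.094 = 196.31 → 196 viewers.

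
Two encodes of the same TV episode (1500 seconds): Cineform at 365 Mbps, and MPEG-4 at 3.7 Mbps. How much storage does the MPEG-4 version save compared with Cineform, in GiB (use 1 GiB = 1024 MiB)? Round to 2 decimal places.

63.09 GiB

Cineform: 365.000 Mbps × 1500 s = 547500.0 Mb = 63.737 GiB.
MPEG-4: 3.700 Mbps × 1500 s = 5550.0 Mb = 0.646 GiB.
Saving: 63.737 − 0.646 = 63.091 GiB.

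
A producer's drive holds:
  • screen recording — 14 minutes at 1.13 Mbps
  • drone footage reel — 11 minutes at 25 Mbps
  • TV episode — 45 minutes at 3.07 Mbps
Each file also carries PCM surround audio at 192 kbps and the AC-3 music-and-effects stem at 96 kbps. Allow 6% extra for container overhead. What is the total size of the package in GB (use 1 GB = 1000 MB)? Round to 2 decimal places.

3.57 GB

Audio total: 192 + 96 = 288 kbps = 0.288 Mbps.
screen recording: 1.418 Mbps × 840 s × 1.06 = 1262.6 Mb
drone footage reel: 25.288 Mbps × 660 s × 1.06 = 17691.5 Mb
TV episode: 3.358 Mbps × 2700 s × 1.06 = 9610.6 Mb
Total: 28564.7 Mb = 3570.6 MB.
= 3.571 GB.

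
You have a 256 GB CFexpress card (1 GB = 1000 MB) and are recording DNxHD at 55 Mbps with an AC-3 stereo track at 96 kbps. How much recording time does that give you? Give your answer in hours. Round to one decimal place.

10.3 hours

Audio: 96 kbps = 0.096 Mbps.
Total bitrate: 55 + 0.096 = 55.096 Mbps.
Capacity: 256 GB = 2,048,000 Mb.
Recording time: 2,048,000 / 55.096 = 37,171 s ≈ 10.3 hours.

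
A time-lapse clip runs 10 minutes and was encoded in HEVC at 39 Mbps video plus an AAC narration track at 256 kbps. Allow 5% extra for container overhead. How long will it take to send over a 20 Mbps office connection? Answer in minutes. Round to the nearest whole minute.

10 min = 600 s
Audio: 256 kbps = 0.256 Mbps.
Total bitrate: 39.256 Mbps.
File: 39.256 Mbps × 600 s = 23553.6 Mb.
With 5% container overhead: ×1.05. → 24731.3 Mb.
At 20 Mbps: 24731.3 / 20 = 1236.6 s ≈ 20.6 minutes.

21 minutes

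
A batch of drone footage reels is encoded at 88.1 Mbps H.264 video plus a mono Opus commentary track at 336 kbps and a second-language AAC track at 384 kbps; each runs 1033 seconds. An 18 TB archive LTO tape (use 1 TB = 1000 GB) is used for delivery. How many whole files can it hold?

1569

Audio total: 336 + 384 = 720 kbps = 0.720 Mbps.
Total bitrate: 88.820 Mbps.
Per item: 88.820 Mbps × 1033 s = 91,751 Mb = 11,469 MB.
Capacity: 18 TB = 144,000,000 Mb; 1569.46 items → 1569 complete.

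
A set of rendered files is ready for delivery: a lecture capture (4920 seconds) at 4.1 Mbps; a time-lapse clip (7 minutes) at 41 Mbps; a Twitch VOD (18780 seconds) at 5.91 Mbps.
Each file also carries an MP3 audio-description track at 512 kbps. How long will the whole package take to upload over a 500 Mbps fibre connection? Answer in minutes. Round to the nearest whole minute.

5 minutes

Audio: 512 kbps = 0.512 Mbps.
lecture capture: 4.612 Mbps × 4920 s = 22691.0 Mb
time-lapse clip: 41.512 Mbps × 420 s = 17435.0 Mb
Twitch VOD: 6.422 Mbps × 18780 s = 120605.2 Mb
Total: 160731.2 Mb = 20091.4 MB.
At 500 Mbps: 160731.2 / 500 = 321 s ≈ 5.36 minutes.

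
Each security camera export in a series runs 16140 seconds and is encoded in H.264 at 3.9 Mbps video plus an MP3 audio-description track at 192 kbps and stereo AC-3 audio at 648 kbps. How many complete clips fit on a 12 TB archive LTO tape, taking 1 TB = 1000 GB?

Audio total: 192 + 648 = 840 kbps = 0.840 Mbps.
Total bitrate: 4.740 Mbps.
Per item: 4.740 Mbps × 16140 s = 76,504 Mb = 9,563 MB.
Capacity: 12 TB = 96,000,000 Mb; 1254.84 items → 1254 complete.

1254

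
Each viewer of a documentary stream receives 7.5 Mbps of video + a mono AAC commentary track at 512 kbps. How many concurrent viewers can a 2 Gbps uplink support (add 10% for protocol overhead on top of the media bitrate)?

226

Audio: 512 kbps = 0.512 Mbps.
Per-viewer media rate: 8.012 Mbps.
On the wire with 10% overhead: 8.813 Mbps.
2 Gbps = 2,000 Mbps; 2,000 / 8.813 = 226.93 → 226 viewers.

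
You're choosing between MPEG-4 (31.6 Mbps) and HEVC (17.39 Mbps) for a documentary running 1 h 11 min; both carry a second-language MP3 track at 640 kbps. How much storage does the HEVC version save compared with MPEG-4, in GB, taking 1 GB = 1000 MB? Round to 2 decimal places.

1 h 11 min = 71 min = 4260 s
Audio: 640 kbps = 0.640 Mbps.
MPEG-4: 32.240 Mbps × 4260 s = 137342.4 Mb = 17.168 GB.
HEVC: 18.030 Mbps × 4260 s = 76807.8 Mb = 9.601 GB.
Saving: 17.168 − 9.601 = 7.567 GB.

7.57 GB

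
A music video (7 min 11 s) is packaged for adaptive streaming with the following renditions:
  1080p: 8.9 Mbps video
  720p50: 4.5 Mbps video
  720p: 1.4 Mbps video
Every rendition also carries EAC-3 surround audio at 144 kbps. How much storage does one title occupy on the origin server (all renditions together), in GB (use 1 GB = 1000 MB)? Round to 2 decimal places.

0.82 GB

7 min 11 s = 431 s
Audio: 144 kbps = 0.144 Mbps.
Sum of rendition bitrates: (8.9+0.144) + (4.5+0.144) + (1.4+0.144) = 15.232 Mbps.
× 431 s = 6,565 Mb = 820.6 MB = 0.8206 GB.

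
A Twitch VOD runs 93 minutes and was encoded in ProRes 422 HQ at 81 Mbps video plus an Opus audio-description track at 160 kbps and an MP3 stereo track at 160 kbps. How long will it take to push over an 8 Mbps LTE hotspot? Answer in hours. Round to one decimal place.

15.8 hours

93 min = 5580 s
Audio total: 160 + 160 = 320 kbps = 0.320 Mbps.
Total bitrate: 81.320 Mbps.
File: 81.320 Mbps × 5580 s = 453765.6 Mb.
At 8 Mbps: 453765.6 / 8 = 56720.7 s ≈ 15.8 hours.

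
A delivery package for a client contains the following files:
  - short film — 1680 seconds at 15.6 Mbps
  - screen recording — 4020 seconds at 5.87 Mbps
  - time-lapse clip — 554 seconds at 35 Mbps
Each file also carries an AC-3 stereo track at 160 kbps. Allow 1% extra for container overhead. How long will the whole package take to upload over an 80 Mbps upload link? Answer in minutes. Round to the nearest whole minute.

Audio: 160 kbps = 0.160 Mbps.
short film: 15.760 Mbps × 1680 s × 1.01 = 26741.6 Mb
screen recording: 6.030 Mbps × 4020 s × 1.01 = 24483.0 Mb
time-lapse clip: 35.160 Mbps × 554 s × 1.01 = 19673.4 Mb
Total: 70898.0 Mb = 8862.3 MB.
At 80 Mbps: 70898.0 / 80 = 886 s ≈ 14.8 minutes.

15 minutes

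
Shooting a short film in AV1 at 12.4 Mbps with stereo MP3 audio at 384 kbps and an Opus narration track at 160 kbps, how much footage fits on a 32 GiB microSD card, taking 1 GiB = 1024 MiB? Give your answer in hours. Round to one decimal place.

5.9 hours

Audio total: 384 + 160 = 544 kbps = 0.544 Mbps.
Total bitrate: 12.4 + 0.544 = 12.944 Mbps.
Capacity: 32 GiB = 274,878 Mb.
Recording time: 274,878 / 12.944 = 21,236 s ≈ 5.90 hours.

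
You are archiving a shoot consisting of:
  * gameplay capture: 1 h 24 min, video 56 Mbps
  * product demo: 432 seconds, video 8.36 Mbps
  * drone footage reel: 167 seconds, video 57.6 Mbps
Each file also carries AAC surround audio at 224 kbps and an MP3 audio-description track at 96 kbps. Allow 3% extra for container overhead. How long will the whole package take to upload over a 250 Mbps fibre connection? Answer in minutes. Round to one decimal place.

Audio total: 224 + 96 = 320 kbps = 0.320 Mbps.
gameplay capture: 56.320 Mbps × 5040 s × 1.03 = 292368.4 Mb
product demo: 8.680 Mbps × 432 s × 1.03 = 3862.3 Mb
drone footage reel: 57.920 Mbps × 167 s × 1.03 = 9962.8 Mb
Total: 306193.5 Mb = 38274.2 MB.
At 250 Mbps: 306193.5 / 250 = 1225 s ≈ 20.4 minutes.

20.4 minutes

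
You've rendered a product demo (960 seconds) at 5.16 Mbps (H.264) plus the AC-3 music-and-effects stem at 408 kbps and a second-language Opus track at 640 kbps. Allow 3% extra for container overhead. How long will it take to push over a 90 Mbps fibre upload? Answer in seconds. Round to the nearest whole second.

68 seconds

Audio total: 408 + 640 = 1048 kbps = 1.048 Mbps.
Total bitrate: 6.208 Mbps.
File: 6.208 Mbps × 960 s = 5959.7 Mb.
With 3% container overhead: ×1.03. → 6138.5 Mb.
At 90 Mbps: 6138.5 / 90 = 68.2 s ≈ 68.2 seconds.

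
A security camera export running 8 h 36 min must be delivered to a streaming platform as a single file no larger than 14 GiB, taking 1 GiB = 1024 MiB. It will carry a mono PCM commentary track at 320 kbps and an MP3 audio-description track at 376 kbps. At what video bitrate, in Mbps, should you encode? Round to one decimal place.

Budget: 14 GiB = 120259.1 Mb.
8 h 36 min = 516 min = 30960 s
Total bitrate budget: 120259.1 Mb / 30960 s = 3.884 Mbps.
Audio total: 320 + 376 = 696 kbps = 0.696 Mbps.
Video: 3.884 − 0.696 = 3.188 Mbps.

3.2 Mbps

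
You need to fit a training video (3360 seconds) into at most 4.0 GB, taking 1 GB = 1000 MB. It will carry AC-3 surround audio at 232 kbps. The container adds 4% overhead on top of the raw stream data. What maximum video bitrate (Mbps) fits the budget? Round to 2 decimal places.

Budget: 4.0 GB = 32000.0 Mb.
Stream payload after overhead: 32000.0 / 1.04 = 30769.2 Mb.
Total bitrate budget: 30769.2 Mb / 3360 s = 9.158 Mbps.
Audio: 232 kbps = 0.232 Mbps.
Video: 9.158 − 0.232 = 8.926 Mbps.

8.93 Mbps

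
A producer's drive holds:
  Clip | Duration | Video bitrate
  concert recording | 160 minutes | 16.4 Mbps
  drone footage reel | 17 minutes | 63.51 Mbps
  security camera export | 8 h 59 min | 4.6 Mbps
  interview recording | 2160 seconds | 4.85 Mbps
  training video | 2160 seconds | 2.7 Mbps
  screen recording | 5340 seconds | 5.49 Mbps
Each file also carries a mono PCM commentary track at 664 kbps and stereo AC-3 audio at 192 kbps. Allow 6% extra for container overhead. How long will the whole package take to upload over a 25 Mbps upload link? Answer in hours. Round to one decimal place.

5.4 hours

Audio total: 664 + 192 = 856 kbps = 0.856 Mbps.
concert recording: 17.256 Mbps × 9600 s × 1.06 = 175597.1 Mb
drone footage reel: 64.366 Mbps × 1020 s × 1.06 = 69592.5 Mb
security camera export: 5.456 Mbps × 32340 s × 1.06 = 187033.9 Mb
interview recording: 5.706 Mbps × 2160 s × 1.06 = 13064.5 Mb
training video: 3.556 Mbps × 2160 s × 1.06 = 8141.8 Mb
screen recording: 6.346 Mbps × 5340 s × 1.06 = 35920.9 Mb
Total: 489350.6 Mb = 61168.8 MB.
At 25 Mbps: 489350.6 / 25 = 19574 s ≈ 5.44 hours.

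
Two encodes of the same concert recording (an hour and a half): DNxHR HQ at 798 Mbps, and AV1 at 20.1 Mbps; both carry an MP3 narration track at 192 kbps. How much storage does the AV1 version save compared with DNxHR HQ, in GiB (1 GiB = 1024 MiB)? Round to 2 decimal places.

489.02 GiB

1.5 h = 5400 s
Audio: 192 kbps = 0.192 Mbps.
DNxHR HQ: 798.192 Mbps × 5400 s = 4310236.8 Mb = 501.778 GiB.
AV1: 20.292 Mbps × 5400 s = 109576.8 Mb = 12.756 GiB.
Saving: 501.778 − 12.756 = 489.021 GiB.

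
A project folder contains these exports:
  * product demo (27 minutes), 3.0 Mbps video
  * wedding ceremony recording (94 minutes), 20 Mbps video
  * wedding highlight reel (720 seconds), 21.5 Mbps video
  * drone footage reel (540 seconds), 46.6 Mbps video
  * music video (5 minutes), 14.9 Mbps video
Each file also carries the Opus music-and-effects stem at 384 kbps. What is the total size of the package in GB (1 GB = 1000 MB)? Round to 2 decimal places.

20.77 GB

Audio: 384 kbps = 0.384 Mbps.
product demo: 3.384 Mbps × 1620 s = 5482.1 Mb
wedding ceremony recording: 20.384 Mbps × 5640 s = 114965.8 Mb
wedding highlight reel: 21.884 Mbps × 720 s = 15756.5 Mb
drone footage reel: 46.984 Mbps × 540 s = 25371.4 Mb
music video: 15.284 Mbps × 300 s = 4585.2 Mb
Total: 166160.9 Mb = 20770.1 MB.
= 20.77 GB.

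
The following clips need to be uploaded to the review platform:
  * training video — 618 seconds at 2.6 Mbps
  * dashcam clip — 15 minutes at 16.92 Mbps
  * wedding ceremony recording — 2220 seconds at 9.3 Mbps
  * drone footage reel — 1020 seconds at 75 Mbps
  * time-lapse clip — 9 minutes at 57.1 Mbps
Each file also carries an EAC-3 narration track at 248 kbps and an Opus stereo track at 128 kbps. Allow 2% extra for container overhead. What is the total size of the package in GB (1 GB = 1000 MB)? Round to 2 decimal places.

18.72 GB

Audio total: 248 + 128 = 376 kbps = 0.376 Mbps.
training video: 2.976 Mbps × 618 s × 1.02 = 1876.0 Mb
dashcam clip: 17.296 Mbps × 900 s × 1.02 = 15877.7 Mb
wedding ceremony recording: 9.676 Mbps × 2220 s × 1.02 = 21910.3 Mb
drone footage reel: 75.376 Mbps × 1020 s × 1.02 = 78421.2 Mb
time-lapse clip: 57.476 Mbps × 540 s × 1.02 = 31657.8 Mb
Total: 149743.0 Mb = 18717.9 MB.
= 18.72 GB.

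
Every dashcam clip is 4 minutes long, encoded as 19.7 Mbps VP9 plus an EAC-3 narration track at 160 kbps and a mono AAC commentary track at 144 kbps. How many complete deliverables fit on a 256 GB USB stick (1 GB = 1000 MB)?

426

4 min = 240 s
Audio total: 160 + 144 = 304 kbps = 0.304 Mbps.
Total bitrate: 20.004 Mbps.
Per item: 20.004 Mbps × 240 s = 4,801 Mb = 600.1 MB.
Capacity: 256 GB = 2,048,000 Mb; 426.58 items → 426 complete.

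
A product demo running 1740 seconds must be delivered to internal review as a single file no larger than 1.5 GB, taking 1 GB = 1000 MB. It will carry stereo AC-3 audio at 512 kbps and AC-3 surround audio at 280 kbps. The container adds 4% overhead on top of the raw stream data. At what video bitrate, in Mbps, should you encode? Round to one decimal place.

5.8 Mbps

Budget: 1.5 GB = 12000.0 Mb.
Stream payload after overhead: 12000.0 / 1.04 = 11538.5 Mb.
Total bitrate budget: 11538.5 Mb / 1740 s = 6.631 Mbps.
Audio total: 512 + 280 = 792 kbps = 0.792 Mbps.
Video: 6.631 − 0.792 = 5.839 Mbps.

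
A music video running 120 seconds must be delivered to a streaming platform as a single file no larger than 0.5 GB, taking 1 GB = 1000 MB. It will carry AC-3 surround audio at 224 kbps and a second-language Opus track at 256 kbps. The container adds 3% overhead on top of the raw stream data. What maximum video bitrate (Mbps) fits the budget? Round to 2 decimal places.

Budget: 0.5 GB = 4000.0 Mb.
Stream payload after overhead: 4000.0 / 1.03 = 3883.5 Mb.
Total bitrate budget: 3883.5 Mb / 120 s = 32.362 Mbps.
Audio total: 224 + 256 = 480 kbps = 0.480 Mbps.
Video: 32.362 − 0.480 = 31.882 Mbps.

31.88 Mbps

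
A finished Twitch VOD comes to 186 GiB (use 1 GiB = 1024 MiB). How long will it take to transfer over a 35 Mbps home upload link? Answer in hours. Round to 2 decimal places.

12.68 hours

File: 186 GiB = 1597727.8 Mb.
At 35 Mbps: 1597727.8 / 35 = 45649.4 s ≈ 12.7 hours.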